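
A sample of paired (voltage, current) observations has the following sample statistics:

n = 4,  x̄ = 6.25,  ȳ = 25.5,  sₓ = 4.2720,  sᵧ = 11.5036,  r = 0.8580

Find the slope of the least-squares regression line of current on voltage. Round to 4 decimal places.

b = r · sᵧ/sₓ = 0.858 · 11.5036/4.272 = 2.310414

2.3104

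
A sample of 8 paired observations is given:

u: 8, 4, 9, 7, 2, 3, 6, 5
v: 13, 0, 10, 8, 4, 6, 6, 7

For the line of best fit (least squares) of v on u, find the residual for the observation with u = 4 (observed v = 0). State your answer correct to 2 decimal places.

n = 8, Σx = 44, Σy = 54, Σxy = 347, Σx² = 284
Sxx = Σx² − (Σx)²/n = 284 − 242 = 42
Sxy = Σxy − (Σx)(Σy)/n = 347 − 297 = 50
b = Sxy/Sxx = 50/42 = 1.190476
a = ȳ − b·x̄ = 6.75 − 1.190476·5.5 = 0.202381
ŷ(4) = 0.202381 + 1.190476·4 = 4.964286
residual = y − ŷ = 0 − 4.964286 = -4.964286

-4.96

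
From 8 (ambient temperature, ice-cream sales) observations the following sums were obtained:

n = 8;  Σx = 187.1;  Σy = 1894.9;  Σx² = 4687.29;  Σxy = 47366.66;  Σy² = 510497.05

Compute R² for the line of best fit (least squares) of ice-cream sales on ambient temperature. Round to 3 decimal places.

Sxx = Σx² − (Σx)²/n = 4687.29 − 4375.80125 = 311.48875
Sxy = Σxy − (Σx)(Σy)/n = 47366.66 − 44316.97375 = 3049.68625
Syy = Σy² − (Σy)²/n = 510497.05 − 448830.75125 = 61666.29875
R² = Sxy²/(Sxx·Syy) = (3049.68625)²/(311.48875·61666.29875) = 0.484195

0.484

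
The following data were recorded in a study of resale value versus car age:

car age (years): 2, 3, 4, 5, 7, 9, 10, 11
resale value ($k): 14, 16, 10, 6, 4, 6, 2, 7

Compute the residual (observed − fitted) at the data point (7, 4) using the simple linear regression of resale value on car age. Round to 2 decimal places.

n = 8, Σx = 51, Σy = 65, Σxy = 325, Σx² = 405
Sxx = Σx² − (Σx)²/n = 405 − 325.125 = 79.875
Sxy = Σxy − (Σx)(Σy)/n = 325 − 414.375 = -89.375
b = Sxy/Sxx = -89.375/79.875 = -1.118936
a = ȳ − b·x̄ = 8.125 − (-1.118936)·6.375 = 15.258216
ŷ(7) = 15.258216 + (-1.118936)·7 = 7.425665
residual = y − ŷ = 4 − 7.425665 = -3.425665

-3.43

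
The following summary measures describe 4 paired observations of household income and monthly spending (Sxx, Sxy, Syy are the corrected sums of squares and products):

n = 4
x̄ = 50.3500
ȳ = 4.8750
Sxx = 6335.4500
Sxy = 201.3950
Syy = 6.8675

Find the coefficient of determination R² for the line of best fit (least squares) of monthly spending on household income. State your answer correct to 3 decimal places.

0.932

R² = Sxy²/(Sxx·Syy) = (201.395)²/(6335.45·6.8675) = 0.932226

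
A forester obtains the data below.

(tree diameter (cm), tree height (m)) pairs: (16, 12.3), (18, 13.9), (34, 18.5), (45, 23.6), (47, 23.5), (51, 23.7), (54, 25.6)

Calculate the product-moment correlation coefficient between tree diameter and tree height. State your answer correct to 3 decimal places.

n = 7, Σx = 265, Σy = 141.1, Σxy = 5833.6, Σx² = 11487, Σy² = 3013.01
Sxx = Σx² − (Σx)²/n = 11487 − 10032.142857 = 1454.857143
Sxy = Σxy − (Σx)(Σy)/n = 5833.6 − 5341.642857 = 491.957143
Syy = Σy² − (Σy)²/n = 3013.01 − 2844.172857 = 168.837143
r = Sxy/√(Sxx·Syy) = 491.957143/√(245633.923265) = 491.957143/495.614692 = 0.992620

0.993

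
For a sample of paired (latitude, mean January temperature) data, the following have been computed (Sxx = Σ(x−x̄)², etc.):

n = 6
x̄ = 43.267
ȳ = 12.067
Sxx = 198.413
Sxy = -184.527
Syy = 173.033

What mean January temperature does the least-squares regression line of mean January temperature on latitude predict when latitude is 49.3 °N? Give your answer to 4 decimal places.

6.4562

b = Sxy/Sxx = -184.527/198.413 = -0.930015
a = ȳ − b·x̄ = 12.067 − (-0.930015)·43.267 = 52.305945
ŷ(49.3) = a + b·49.3 = 52.305945 + (-0.930015)·49.3 = 6.456222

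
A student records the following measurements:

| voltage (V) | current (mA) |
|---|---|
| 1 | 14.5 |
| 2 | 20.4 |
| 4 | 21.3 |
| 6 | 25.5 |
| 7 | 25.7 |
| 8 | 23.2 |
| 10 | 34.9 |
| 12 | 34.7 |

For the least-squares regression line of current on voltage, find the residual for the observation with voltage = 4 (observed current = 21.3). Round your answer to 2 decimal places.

n = 8, Σx = 50, Σy = 200.2, Σxy = 1424.4, Σx² = 414
Sxx = Σx² − (Σx)²/n = 414 − 312.5 = 101.5
Sxy = Σxy − (Σx)(Σy)/n = 1424.4 − 1251.25 = 173.15
b = Sxy/Sxx = 173.15/101.5 = 1.705911
a = ȳ − b·x̄ = 25.025 − 1.705911·6.25 = 14.363054
ŷ(4) = 14.363054 + 1.705911·4 = 21.186700
residual = y − ŷ = 21.3 − 21.186700 = 0.113300

0.11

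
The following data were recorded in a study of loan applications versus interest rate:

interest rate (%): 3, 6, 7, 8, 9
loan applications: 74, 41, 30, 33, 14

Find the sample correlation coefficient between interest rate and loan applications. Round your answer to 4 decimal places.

-0.9749

n = 5, Σx = 33, Σy = 192, Σxy = 1068, Σx² = 239, Σy² = 9342
Sxx = Σx² − (Σx)²/n = 239 − 217.8 = 21.2
Sxy = Σxy − (Σx)(Σy)/n = 1068 − 1267.2 = -199.2
Syy = Σy² − (Σy)²/n = 9342 − 7372.8 = 1969.2
r = Sxy/√(Sxx·Syy) = -199.2/√(41747.04) = -199.2/204.320924 = -0.974937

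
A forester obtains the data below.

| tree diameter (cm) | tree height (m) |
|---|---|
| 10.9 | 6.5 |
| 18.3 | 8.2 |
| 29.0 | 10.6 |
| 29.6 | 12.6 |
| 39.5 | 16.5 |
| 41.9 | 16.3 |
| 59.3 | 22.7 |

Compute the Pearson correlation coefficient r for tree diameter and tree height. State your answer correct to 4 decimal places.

n = 7, Σx = 228.5, Σy = 93.4, Σxy = 3582.1, Σx² = 9003.21, Σy² = 1433.84
Sxx = Σx² − (Σx)²/n = 9003.21 − 7458.892857 = 1544.317143
Sxy = Σxy − (Σx)(Σy)/n = 3582.1 − 3048.842857 = 533.257143
Syy = Σy² − (Σy)²/n = 1433.84 − 1246.222857 = 187.617143
r = Sxy/√(Sxx·Syy) = 533.257143/√(289740.370008) = 533.257143/538.275366 = 0.990677

0.9907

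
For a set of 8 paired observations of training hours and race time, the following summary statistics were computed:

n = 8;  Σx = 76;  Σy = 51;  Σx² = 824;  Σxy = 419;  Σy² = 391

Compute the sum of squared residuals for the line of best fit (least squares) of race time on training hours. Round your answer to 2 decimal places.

Sxx = Σx² − (Σx)²/n = 824 − 722 = 102
Sxy = Σxy − (Σx)(Σy)/n = 419 − 484.5 = -65.5
Syy = Σy² − (Σy)²/n = 391 − 325.125 = 65.875
b = Sxy/Sxx = -65.5/102 = -0.642157
SSE = Syy − b·Sxy = 65.875 − (-0.642157)·(-65.5) = 23.813725

23.81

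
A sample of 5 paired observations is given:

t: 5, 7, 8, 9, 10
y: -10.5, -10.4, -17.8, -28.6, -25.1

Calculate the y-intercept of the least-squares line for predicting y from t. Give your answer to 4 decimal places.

n = 5, Σx = 39, Σy = -92.4, Σxy = -776.1, Σx² = 319
Sxx = Σx² − (Σx)²/n = 319 − 304.2 = 14.8
Sxy = Σxy − (Σx)(Σy)/n = -776.1 − (-720.72) = -55.38
b = Sxy/Sxx = -55.38/14.8 = -3.741892
a = ȳ − b·x̄ = -18.48 − (-3.741892)·7.8 = 10.706757

10.7068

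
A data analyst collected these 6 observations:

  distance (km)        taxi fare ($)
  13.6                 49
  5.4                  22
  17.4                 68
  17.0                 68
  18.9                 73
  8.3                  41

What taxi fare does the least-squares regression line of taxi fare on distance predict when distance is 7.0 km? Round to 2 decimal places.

30.56

n = 6, Σx = 80.6, Σy = 321, Σxy = 4844.4, Σx² = 1231.98
Sxx = Σx² − (Σx)²/n = 1231.98 − 1082.726667 = 149.253333
Sxy = Σxy − (Σx)(Σy)/n = 4844.4 − 4312.1 = 532.3
b = Sxy/Sxx = 532.3/149.253333 = 3.566420
a = ȳ − b·x̄ = 53.5 − 3.566420·13.433333 = 5.591098
ŷ(7.0) = a + b·7.0 = 5.591098 + 3.566420·7 = 30.556034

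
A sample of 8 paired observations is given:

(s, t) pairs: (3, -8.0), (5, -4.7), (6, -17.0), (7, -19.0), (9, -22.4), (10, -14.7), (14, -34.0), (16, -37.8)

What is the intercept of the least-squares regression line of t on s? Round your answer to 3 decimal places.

1.181

n = 8, Σx = 70, Σy = -157.6, Σxy = -1711.9, Σx² = 752
Sxx = Σx² − (Σx)²/n = 752 − 612.5 = 139.5
Sxy = Σxy − (Σx)(Σy)/n = -1711.9 − (-1379) = -332.9
b = Sxy/Sxx = -332.9/139.5 = -2.386380
a = ȳ − b·x̄ = -19.7 − (-2.386380)·8.75 = 1.180824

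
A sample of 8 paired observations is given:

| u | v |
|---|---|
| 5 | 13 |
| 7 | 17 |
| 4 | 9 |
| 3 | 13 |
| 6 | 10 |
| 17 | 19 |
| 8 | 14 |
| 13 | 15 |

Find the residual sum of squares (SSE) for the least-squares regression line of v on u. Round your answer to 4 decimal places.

34.9355

n = 8, Σx = 63, Σy = 110, Σxy = 949, Σx² = 657, Σy² = 1590
Sxx = Σx² − (Σx)²/n = 657 − 496.125 = 160.875
Sxy = Σxy − (Σx)(Σy)/n = 949 − 866.25 = 82.75
Syy = Σy² − (Σy)²/n = 1590 − 1512.5 = 77.5
b = Sxy/Sxx = 82.75/160.875 = 0.514375
SSE = Syy − b·Sxy = 77.5 − 0.514375·82.75 = 34.935509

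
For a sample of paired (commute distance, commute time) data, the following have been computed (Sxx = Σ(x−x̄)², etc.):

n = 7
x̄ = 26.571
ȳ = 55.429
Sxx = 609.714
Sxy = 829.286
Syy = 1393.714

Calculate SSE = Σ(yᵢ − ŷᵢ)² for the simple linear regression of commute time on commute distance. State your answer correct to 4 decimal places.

265.7831

b = Sxy/Sxx = 829.286/609.714 = 1.360123
SSE = Syy − b·Sxy = 1393.714 − 1.360123·829.286 = 265.783085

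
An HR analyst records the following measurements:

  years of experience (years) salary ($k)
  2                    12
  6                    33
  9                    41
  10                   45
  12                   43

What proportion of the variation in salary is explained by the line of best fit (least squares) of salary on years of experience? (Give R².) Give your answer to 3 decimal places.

0.896

n = 5, Σx = 39, Σy = 174, Σxy = 1557, Σx² = 365, Σy² = 6788
Sxx = Σx² − (Σx)²/n = 365 − 304.2 = 60.8
Sxy = Σxy − (Σx)(Σy)/n = 1557 − 1357.2 = 199.8
Syy = Σy² − (Σy)²/n = 6788 − 6055.2 = 732.8
R² = Sxy²/(Sxx·Syy) = (199.8)²/(60.8·732.8) = 0.895987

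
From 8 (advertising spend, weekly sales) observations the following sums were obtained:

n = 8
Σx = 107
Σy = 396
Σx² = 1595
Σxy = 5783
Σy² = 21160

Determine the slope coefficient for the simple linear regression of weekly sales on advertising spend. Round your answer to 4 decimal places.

Sxx = Σx² − (Σx)²/n = 1595 − 1431.125 = 163.875
Sxy = Σxy − (Σx)(Σy)/n = 5783 − 5296.5 = 486.5
b = Sxy/Sxx = 486.5/163.875 = 2.968726

2.9687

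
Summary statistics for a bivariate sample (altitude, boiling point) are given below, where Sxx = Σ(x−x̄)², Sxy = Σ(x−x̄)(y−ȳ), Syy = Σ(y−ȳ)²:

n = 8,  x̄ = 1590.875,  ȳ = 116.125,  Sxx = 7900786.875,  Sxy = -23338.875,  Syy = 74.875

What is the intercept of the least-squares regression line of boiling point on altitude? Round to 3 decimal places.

120.824

b = Sxy/Sxx = -23338.875/7900786.875 = -0.002954
a = ȳ − b·x̄ = 116.125 − (-0.002954)·1590.875 = 120.824435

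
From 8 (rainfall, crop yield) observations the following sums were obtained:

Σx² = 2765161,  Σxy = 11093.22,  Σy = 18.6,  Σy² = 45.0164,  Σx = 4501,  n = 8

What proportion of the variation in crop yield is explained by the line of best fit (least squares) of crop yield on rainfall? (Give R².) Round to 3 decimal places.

0.958

Sxx = Σx² − (Σx)²/n = 2765161 − 2532375.125 = 232785.875
Sxy = Σxy − (Σx)(Σy)/n = 11093.22 − 10464.825 = 628.395
Syy = Σy² − (Σy)²/n = 45.0164 − 43.245 = 1.7714
R² = Sxy²/(Sxx·Syy) = (628.395)²/(232785.875·1.7714) = 0.957618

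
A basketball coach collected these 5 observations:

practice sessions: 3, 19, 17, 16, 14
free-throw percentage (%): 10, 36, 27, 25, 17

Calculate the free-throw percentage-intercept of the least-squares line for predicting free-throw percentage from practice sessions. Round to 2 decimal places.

3.53

n = 5, Σx = 69, Σy = 115, Σxy = 1811, Σx² = 1111
Sxx = Σx² − (Σx)²/n = 1111 − 952.2 = 158.8
Sxy = Σxy − (Σx)(Σy)/n = 1811 − 1587 = 224
b = Sxy/Sxx = 224/158.8 = 1.410579
a = ȳ − b·x̄ = 23 − 1.410579·13.8 = 3.534005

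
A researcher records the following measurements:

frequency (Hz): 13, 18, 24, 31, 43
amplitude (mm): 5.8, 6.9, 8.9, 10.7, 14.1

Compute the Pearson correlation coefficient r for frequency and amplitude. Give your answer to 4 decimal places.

n = 5, Σx = 129, Σy = 46.4, Σxy = 1351.2, Σx² = 3879, Σy² = 473.76
Sxx = Σx² − (Σx)²/n = 3879 − 3328.2 = 550.8
Sxy = Σxy − (Σx)(Σy)/n = 1351.2 − 1197.12 = 154.08
Syy = Σy² − (Σy)²/n = 473.76 − 430.592 = 43.168
r = Sxy/√(Sxx·Syy) = 154.08/√(23776.9344) = 154.08/154.197712 = 0.999237

0.9992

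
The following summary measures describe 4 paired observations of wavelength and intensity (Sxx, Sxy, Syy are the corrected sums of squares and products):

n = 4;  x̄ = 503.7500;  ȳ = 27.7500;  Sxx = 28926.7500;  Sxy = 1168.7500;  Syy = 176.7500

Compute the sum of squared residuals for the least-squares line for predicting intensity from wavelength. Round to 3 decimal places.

129.528

b = Sxy/Sxx = 1168.75/28926.75 = 0.040404
SSE = Syy − b·Sxy = 176.75 − 0.040404·1168.75 = 129.528084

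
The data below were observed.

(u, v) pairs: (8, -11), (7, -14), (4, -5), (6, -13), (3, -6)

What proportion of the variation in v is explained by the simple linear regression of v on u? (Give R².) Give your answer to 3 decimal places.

n = 5, Σx = 28, Σy = -49, Σxy = -302, Σx² = 174, Σy² = 547
Sxx = Σx² − (Σx)²/n = 174 − 156.8 = 17.2
Sxy = Σxy − (Σx)(Σy)/n = -302 − (-274.4) = -27.6
Syy = Σy² − (Σy)²/n = 547 − 480.2 = 66.8
R² = Sxy²/(Sxx·Syy) = (-27.6)²/(17.2·66.8) = 0.663000

0.663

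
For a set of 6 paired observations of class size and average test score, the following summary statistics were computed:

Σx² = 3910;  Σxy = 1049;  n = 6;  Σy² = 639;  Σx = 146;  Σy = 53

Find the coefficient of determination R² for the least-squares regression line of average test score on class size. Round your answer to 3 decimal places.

Sxx = Σx² − (Σx)²/n = 3910 − 3552.666667 = 357.333333
Sxy = Σxy − (Σx)(Σy)/n = 1049 − 1289.666667 = -240.666667
Syy = Σy² − (Σy)²/n = 639 − 468.166667 = 170.833333
R² = Sxy²/(Sxx·Syy) = (-240.666667)²/(357.333333·170.833333) = 0.948824

0.949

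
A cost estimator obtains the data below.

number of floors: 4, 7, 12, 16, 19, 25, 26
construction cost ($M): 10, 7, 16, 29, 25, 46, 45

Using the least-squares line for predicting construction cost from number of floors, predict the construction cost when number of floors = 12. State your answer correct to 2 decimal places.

n = 7, Σx = 109, Σy = 178, Σxy = 3540, Σx² = 2127
Sxx = Σx² − (Σx)²/n = 2127 − 1697.285714 = 429.714286
Sxy = Σxy − (Σx)(Σy)/n = 3540 − 2771.714286 = 768.285714
b = Sxy/Sxx = 768.285714/429.714286 = 1.787899
a = ȳ − b·x̄ = 25.428571 − 1.787899·15.571429 = -2.411569
ŷ(12) = a + b·12 = -2.411569 + 1.787899·12 = 19.043218

19.04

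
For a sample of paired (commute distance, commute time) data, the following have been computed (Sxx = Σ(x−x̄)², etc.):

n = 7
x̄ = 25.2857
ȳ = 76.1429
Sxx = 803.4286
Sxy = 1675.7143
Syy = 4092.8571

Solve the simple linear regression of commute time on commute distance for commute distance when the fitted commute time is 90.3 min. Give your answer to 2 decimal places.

b = Sxy/Sxx = 1675.7143/803.4286 = 2.085704
a = ȳ − b·x̄ = 76.1429 − 2.085704·25.2857 = 23.404413
Set a + b·x = 90.3: x = (90.3 − 23.404413) / 2.085704 = 32.073384

32.07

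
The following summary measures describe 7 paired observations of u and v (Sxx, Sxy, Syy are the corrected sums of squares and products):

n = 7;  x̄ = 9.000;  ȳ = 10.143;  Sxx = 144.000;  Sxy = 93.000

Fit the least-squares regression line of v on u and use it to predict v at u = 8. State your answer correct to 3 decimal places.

9.497

b = Sxy/Sxx = 93/144 = 0.645833
a = ȳ − b·x̄ = 10.143 − 0.645833·9 = 4.3305
ŷ(8) = a + b·8 = 4.3305 + 0.645833·8 = 9.497167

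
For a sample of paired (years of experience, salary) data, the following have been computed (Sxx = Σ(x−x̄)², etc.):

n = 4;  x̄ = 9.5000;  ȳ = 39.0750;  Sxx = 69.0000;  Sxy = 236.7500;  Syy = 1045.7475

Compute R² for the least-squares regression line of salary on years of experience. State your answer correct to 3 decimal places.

R² = Sxy²/(Sxx·Syy) = (236.75)²/(69·1045.7475) = 0.776791

0.777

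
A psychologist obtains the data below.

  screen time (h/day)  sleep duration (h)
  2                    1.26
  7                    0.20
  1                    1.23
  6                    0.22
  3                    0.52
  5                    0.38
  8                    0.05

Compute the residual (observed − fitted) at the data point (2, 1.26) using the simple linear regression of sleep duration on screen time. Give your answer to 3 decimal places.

n = 7, Σx = 32, Σy = 3.86, Σxy = 10.33, Σx² = 188
Sxx = Σx² − (Σx)²/n = 188 − 146.285714 = 41.714286
Sxy = Σxy − (Σx)(Σy)/n = 10.33 − 17.645714 = -7.315714
b = Sxy/Sxx = -7.315714/41.714286 = -0.175377
a = ȳ − b·x̄ = 0.551429 − (-0.175377)·4.571429 = 1.353151
ŷ(2) = 1.353151 + (-0.175377)·2 = 1.002397
residual = y − ŷ = 1.26 − 1.002397 = 0.257603

0.258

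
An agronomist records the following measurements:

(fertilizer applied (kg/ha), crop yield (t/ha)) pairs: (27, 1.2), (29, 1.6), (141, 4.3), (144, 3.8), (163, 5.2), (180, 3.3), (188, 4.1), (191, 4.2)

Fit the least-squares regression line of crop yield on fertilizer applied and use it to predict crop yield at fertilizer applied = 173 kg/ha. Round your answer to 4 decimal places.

4.1785

n = 8, Σx = 1063, Σy = 27.7, Σxy = 4246.9, Σx² = 172981
Sxx = Σx² − (Σx)²/n = 172981 − 141246.125 = 31734.875
Sxy = Σxy − (Σx)(Σy)/n = 4246.9 − 3680.6375 = 566.2625
b = Sxy/Sxx = 566.2625/31734.875 = 0.017844
a = ȳ − b·x̄ = 3.4625 − 0.017844·132.875 = 1.091540
ŷ(173) = a + b·173 = 1.091540 + 0.017844·173 = 4.178472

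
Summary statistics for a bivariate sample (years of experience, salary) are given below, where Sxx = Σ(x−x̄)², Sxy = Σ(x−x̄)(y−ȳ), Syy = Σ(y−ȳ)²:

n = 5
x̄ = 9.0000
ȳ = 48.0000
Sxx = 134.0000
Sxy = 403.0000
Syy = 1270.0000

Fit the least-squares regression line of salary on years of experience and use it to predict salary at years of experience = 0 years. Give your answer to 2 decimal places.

b = Sxy/Sxx = 403/134 = 3.007463
a = ȳ − b·x̄ = 48 − 3.007463·9 = 20.932836
ŷ(0) = a + b·0 = 20.932836 + 3.007463·0 = 20.932836

20.93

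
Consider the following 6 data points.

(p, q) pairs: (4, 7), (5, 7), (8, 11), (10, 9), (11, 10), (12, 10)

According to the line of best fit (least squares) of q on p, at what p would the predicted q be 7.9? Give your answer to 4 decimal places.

n = 6, Σx = 50, Σy = 54, Σxy = 471, Σx² = 470
Sxx = Σx² − (Σx)²/n = 470 − 416.666667 = 53.333333
Sxy = Σxy − (Σx)(Σy)/n = 471 − 450 = 21
b = Sxy/Sxx = 21/53.333333 = 0.39375
a = ȳ − b·x̄ = 9 − 0.39375·8.333333 = 5.71875
Set a + b·x = 7.9: x = (7.9 − 5.71875) / 0.39375 = 5.539683

5.5397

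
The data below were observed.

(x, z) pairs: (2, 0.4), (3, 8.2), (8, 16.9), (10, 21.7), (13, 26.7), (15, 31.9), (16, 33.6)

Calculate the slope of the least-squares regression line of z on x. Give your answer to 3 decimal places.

n = 7, Σx = 67, Σy = 139.4, Σxy = 1740.8, Σx² = 827
Sxx = Σx² − (Σx)²/n = 827 − 641.285714 = 185.714286
Sxy = Σxy − (Σx)(Σy)/n = 1740.8 − 1334.257143 = 406.542857
b = Sxy/Sxx = 406.542857/185.714286 = 2.189077

2.189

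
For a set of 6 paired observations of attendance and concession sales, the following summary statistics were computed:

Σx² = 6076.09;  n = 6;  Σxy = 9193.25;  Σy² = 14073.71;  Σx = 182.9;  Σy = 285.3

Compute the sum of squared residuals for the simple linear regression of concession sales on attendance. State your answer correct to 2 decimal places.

Sxx = Σx² − (Σx)²/n = 6076.09 − 5575.401667 = 500.688333
Sxy = Σxy − (Σx)(Σy)/n = 9193.25 − 8696.895 = 496.355
Syy = Σy² − (Σy)²/n = 14073.71 − 13566.015 = 507.695
b = Sxy/Sxx = 496.355/500.688333 = 0.991345
SSE = Syy − b·Sxy = 507.695 − 0.991345·496.355 = 15.635829

15.64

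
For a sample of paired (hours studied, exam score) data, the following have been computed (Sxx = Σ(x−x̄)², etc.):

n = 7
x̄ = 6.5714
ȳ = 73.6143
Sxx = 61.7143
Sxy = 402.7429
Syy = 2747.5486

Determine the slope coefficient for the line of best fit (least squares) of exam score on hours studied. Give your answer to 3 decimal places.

6.526

b = Sxy/Sxx = 402.7429/61.7143 = 6.525925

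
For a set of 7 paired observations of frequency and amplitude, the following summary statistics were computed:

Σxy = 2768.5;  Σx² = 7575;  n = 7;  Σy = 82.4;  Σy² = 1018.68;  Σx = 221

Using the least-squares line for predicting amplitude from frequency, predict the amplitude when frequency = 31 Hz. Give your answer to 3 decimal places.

11.612

Sxx = Σx² − (Σx)²/n = 7575 − 6977.285714 = 597.714286
Sxy = Σxy − (Σx)(Σy)/n = 2768.5 − 2601.485714 = 167.014286
b = Sxy/Sxx = 167.014286/597.714286 = 0.279422
a = ȳ − b·x̄ = 11.771429 − 0.279422·31.571429 = 2.949689
ŷ(31) = a + b·31 = 2.949689 + 0.279422·31 = 11.611759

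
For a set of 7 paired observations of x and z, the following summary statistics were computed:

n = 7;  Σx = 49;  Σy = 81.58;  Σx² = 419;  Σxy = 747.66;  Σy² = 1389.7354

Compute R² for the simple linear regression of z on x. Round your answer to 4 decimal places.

Sxx = Σx² − (Σx)²/n = 419 − 343 = 76
Sxy = Σxy − (Σx)(Σy)/n = 747.66 − 571.06 = 176.6
Syy = Σy² − (Σy)²/n = 1389.7354 − 950.756629 = 438.978771
R² = Sxy²/(Sxx·Syy) = (176.6)²/(76·438.978771) = 0.934812

0.9348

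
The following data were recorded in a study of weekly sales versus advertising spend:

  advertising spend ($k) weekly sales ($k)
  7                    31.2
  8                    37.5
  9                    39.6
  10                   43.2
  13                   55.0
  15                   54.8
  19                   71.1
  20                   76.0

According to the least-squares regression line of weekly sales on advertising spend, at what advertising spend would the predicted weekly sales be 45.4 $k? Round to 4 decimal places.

10.8665

n = 8, Σx = 101, Σy = 408.4, Σxy = 5714.7, Σx² = 1449
Sxx = Σx² − (Σx)²/n = 1449 − 1275.125 = 173.875
Sxy = Σxy − (Σx)(Σy)/n = 5714.7 − 5156.05 = 558.65
b = Sxy/Sxx = 558.65/173.875 = 3.212940
a = ȳ − b·x̄ = 51.05 − 3.212940·12.625 = 10.486628
Set a + b·x = 45.4: x = (45.4 − 10.486628) / 3.212940 = 10.866486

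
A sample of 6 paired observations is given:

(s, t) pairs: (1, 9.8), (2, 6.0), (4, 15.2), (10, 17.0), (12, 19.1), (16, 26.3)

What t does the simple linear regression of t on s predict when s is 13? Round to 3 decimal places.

n = 6, Σx = 45, Σy = 93.4, Σxy = 902.6, Σx² = 521
Sxx = Σx² − (Σx)²/n = 521 − 337.5 = 183.5
Sxy = Σxy − (Σx)(Σy)/n = 902.6 − 700.5 = 202.1
b = Sxy/Sxx = 202.1/183.5 = 1.101362
a = ȳ − b·x̄ = 15.566667 − 1.101362·7.5 = 7.306449
ŷ(13) = a + b·13 = 7.306449 + 1.101362·13 = 21.624160

21.624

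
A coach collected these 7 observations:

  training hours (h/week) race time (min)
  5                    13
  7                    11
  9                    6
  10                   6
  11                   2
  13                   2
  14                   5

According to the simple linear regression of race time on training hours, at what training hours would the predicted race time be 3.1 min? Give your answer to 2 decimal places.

n = 7, Σx = 69, Σy = 45, Σxy = 374, Σx² = 741
Sxx = Σx² − (Σx)²/n = 741 − 680.142857 = 60.857143
Sxy = Σxy − (Σx)(Σy)/n = 374 − 443.571429 = -69.571429
b = Sxy/Sxx = -69.571429/60.857143 = -1.143192
a = ȳ − b·x̄ = 6.428571 − (-1.143192)·9.857143 = 17.697183
Set a + b·x = 3.1: x = (3.1 − 17.697183) / (-1.143192) = 12.768789

12.77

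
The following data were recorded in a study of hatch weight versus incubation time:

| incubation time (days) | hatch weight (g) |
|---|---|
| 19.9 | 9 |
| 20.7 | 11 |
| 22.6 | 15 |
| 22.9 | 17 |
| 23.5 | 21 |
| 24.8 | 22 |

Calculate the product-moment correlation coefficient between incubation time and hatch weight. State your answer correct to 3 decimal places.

n = 6, Σx = 134.4, Σy = 95, Σxy = 2174.2, Σx² = 3026.96, Σy² = 1641
Sxx = Σx² − (Σx)²/n = 3026.96 − 3010.56 = 16.4
Sxy = Σxy − (Σx)(Σy)/n = 2174.2 − 2128 = 46.2
Syy = Σy² − (Σy)²/n = 1641 − 1504.166667 = 136.833333
r = Sxy/√(Sxx·Syy) = 46.2/√(2244.066667) = 46.2/47.371581 = 0.975268

0.975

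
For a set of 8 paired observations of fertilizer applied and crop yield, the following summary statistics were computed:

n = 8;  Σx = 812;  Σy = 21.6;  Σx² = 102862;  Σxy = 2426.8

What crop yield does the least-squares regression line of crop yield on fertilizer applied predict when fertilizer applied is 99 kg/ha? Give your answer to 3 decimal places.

2.671

Sxx = Σx² − (Σx)²/n = 102862 − 82418 = 20444
Sxy = Σxy − (Σx)(Σy)/n = 2426.8 − 2192.4 = 234.4
b = Sxy/Sxx = 234.4/20444 = 0.011465
a = ȳ − b·x̄ = 2.7 − 0.011465·101.5 = 1.536255
ŷ(99) = a + b·99 = 1.536255 + 0.011465·99 = 2.671336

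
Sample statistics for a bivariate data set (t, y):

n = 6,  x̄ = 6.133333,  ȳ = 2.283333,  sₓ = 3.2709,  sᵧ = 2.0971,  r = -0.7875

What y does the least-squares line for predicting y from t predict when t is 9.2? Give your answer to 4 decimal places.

b = r · sᵧ/sₓ = -0.7875 · 2.0971/3.2709 = -0.504897
a = ȳ − b·x̄ = 2.283333 − (-0.504897)·6.133333 = 5.380032
ŷ(9.2) = a + b·9.2 = 5.380032 + (-0.504897)·9.2 = 0.734983

0.7350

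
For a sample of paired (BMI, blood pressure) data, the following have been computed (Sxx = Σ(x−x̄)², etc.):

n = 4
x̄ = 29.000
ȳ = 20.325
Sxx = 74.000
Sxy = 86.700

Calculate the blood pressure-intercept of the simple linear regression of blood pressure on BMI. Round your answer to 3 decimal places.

-13.652

b = Sxy/Sxx = 86.7/74 = 1.171622
a = ȳ − b·x̄ = 20.325 − 1.171622·29 = -13.652027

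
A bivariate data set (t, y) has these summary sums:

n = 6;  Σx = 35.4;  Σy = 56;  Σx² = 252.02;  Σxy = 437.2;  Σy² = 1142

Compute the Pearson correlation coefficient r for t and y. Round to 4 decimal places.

0.6532

Sxx = Σx² − (Σx)²/n = 252.02 − 208.86 = 43.16
Sxy = Σxy − (Σx)(Σy)/n = 437.2 − 330.4 = 106.8
Syy = Σy² − (Σy)²/n = 1142 − 522.666667 = 619.333333
r = Sxy/√(Sxx·Syy) = 106.8/√(26730.426667) = 106.8/163.494424 = 0.653233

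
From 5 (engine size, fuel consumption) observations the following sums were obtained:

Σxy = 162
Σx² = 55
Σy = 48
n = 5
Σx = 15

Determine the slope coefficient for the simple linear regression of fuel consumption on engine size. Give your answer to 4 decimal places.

Sxx = Σx² − (Σx)²/n = 55 − 45 = 10
Sxy = Σxy − (Σx)(Σy)/n = 162 − 144 = 18
b = Sxy/Sxx = 18/10 = 1.8

1.8000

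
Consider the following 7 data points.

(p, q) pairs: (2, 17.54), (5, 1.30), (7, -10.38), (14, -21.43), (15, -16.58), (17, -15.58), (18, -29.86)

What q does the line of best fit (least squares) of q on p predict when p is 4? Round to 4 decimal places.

n = 7, Σx = 78, Σy = -74.99, Σxy = -1382.14, Σx² = 1112
Sxx = Σx² − (Σx)²/n = 1112 − 869.142857 = 242.857143
Sxy = Σxy − (Σx)(Σy)/n = -1382.14 − (-835.602857) = -546.537143
b = Sxy/Sxx = -546.537143/242.857143 = -2.250447
a = ȳ − b·x̄ = -10.712857 − (-2.250447)·11.142857 = 14.363553
ŷ(4) = a + b·4 = 14.363553 + (-2.250447)·4 = 5.361765

5.3618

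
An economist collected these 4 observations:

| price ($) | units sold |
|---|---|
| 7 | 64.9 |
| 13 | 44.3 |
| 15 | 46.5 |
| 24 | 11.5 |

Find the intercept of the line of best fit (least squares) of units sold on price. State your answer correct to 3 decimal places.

87.661

n = 4, Σx = 59, Σy = 167.2, Σxy = 2003.7, Σx² = 1019
Sxx = Σx² − (Σx)²/n = 1019 − 870.25 = 148.75
Sxy = Σxy − (Σx)(Σy)/n = 2003.7 − 2466.2 = -462.5
b = Sxy/Sxx = -462.5/148.75 = -3.109244
a = ȳ − b·x̄ = 41.8 − (-3.109244)·14.75 = 87.661345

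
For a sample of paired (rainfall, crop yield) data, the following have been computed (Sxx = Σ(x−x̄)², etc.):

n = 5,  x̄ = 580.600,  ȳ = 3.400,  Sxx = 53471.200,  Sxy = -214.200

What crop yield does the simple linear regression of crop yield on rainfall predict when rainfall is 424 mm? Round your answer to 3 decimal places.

4.027

b = Sxy/Sxx = -214.2/53471.2 = -0.004006
a = ȳ − b·x̄ = 3.4 − (-0.004006)·580.6 = 5.725822
ŷ(424) = a + b·424 = 5.725822 + (-0.004006)·424 = 4.027323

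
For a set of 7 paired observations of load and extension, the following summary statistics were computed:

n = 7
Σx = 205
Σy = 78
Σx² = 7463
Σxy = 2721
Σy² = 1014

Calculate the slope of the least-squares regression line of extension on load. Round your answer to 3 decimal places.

0.299

Sxx = Σx² − (Σx)²/n = 7463 − 6003.571429 = 1459.428571
Sxy = Σxy − (Σx)(Σy)/n = 2721 − 2284.285714 = 436.714286
b = Sxy/Sxx = 436.714286/1459.428571 = 0.299236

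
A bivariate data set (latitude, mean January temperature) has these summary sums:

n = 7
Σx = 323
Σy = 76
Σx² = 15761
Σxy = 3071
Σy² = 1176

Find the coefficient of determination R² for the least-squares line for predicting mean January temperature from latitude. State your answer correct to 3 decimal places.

0.632

Sxx = Σx² − (Σx)²/n = 15761 − 14904.142857 = 856.857143
Sxy = Σxy − (Σx)(Σy)/n = 3071 − 3506.857143 = -435.857143
Syy = Σy² − (Σy)²/n = 1176 − 825.142857 = 350.857143
R² = Sxy²/(Sxx·Syy) = (-435.857143)²/(856.857143·350.857143) = 0.631902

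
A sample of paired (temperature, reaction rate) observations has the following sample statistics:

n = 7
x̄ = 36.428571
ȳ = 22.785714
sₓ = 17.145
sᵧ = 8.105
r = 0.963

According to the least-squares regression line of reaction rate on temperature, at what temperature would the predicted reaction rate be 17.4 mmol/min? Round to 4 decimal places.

24.5981

b = r · sᵧ/sₓ = 0.963 · 8.105/17.145 = 0.455241
a = ȳ − b·x̄ = 22.785714 − 0.455241·36.428571 = 6.201918
Set a + b·x = 17.4: x = (17.4 − 6.201918) / 0.455241 = 24.598115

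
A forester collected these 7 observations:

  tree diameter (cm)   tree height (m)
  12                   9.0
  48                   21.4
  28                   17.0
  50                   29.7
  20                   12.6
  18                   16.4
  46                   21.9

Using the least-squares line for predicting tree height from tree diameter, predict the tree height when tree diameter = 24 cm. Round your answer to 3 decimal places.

n = 7, Σx = 222, Σy = 128, Σxy = 4650.8, Σx² = 8572
Sxx = Σx² − (Σx)²/n = 8572 − 7040.571429 = 1531.428571
Sxy = Σxy − (Σx)(Σy)/n = 4650.8 − 4059.428571 = 591.371429
b = Sxy/Sxx = 591.371429/1531.428571 = 0.386157
a = ȳ − b·x̄ = 18.285714 − 0.386157·31.714286 = 6.039030
ŷ(24) = a + b·24 = 6.039030 + 0.386157·24 = 15.306791

15.307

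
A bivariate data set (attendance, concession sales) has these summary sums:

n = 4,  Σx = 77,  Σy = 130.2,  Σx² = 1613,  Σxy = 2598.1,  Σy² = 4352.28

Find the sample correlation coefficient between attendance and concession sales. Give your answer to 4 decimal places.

Sxx = Σx² − (Σx)²/n = 1613 − 1482.25 = 130.75
Sxy = Σxy − (Σx)(Σy)/n = 2598.1 − 2506.35 = 91.75
Syy = Σy² − (Σy)²/n = 4352.28 − 4238.01 = 114.27
r = Sxy/√(Sxx·Syy) = 91.75/√(14940.8025) = 91.75/122.232575 = 0.750618

0.7506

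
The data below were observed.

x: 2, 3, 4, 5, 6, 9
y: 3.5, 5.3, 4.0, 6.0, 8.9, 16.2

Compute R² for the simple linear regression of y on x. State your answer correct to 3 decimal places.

0.899

n = 6, Σx = 29, Σy = 43.9, Σxy = 268.1, Σx² = 171, Σy² = 433.99
Sxx = Σx² − (Σx)²/n = 171 − 140.166667 = 30.833333
Sxy = Σxy − (Σx)(Σy)/n = 268.1 − 212.183333 = 55.916667
Syy = Σy² − (Σy)²/n = 433.99 − 321.201667 = 112.788333
R² = Sxy²/(Sxx·Syy) = (55.916667)²/(30.833333·112.788333) = 0.899079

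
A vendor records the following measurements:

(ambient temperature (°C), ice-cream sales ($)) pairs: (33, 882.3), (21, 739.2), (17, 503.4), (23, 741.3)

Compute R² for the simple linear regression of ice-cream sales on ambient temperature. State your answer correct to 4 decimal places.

n = 4, Σx = 94, Σy = 2866.2, Σxy = 70246.8, Σx² = 2348, Σy² = 2127807.18
Sxx = Σx² − (Σx)²/n = 2348 − 2209 = 139
Sxy = Σxy − (Σx)(Σy)/n = 70246.8 − 67355.7 = 2891.1
Syy = Σy² − (Σy)²/n = 2127807.18 − 2053775.61 = 74031.57
R² = Sxy²/(Sxx·Syy) = (2891.1)²/(139·74031.57) = 0.812259

0.8123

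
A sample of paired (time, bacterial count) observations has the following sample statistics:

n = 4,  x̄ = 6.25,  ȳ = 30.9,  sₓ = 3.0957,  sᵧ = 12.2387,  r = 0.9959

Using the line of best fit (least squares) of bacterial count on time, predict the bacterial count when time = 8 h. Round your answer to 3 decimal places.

37.790

b = r · sᵧ/sₓ = 0.9959 · 12.2387/3.0957 = 3.937242
a = ȳ − b·x̄ = 30.9 − 3.937242·6.25 = 6.292235
ŷ(8) = a + b·8 = 6.292235 + 3.937242·8 = 37.790174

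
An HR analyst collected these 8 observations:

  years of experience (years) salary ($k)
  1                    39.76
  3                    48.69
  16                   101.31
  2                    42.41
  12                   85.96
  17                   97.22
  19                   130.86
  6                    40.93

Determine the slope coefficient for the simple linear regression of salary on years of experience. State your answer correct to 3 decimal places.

4.577

n = 8, Σx = 76, Σy = 587.14, Σxy = 7307.79, Σx² = 1100
Sxx = Σx² − (Σx)²/n = 1100 − 722 = 378
Sxy = Σxy − (Σx)(Σy)/n = 7307.79 − 5577.83 = 1729.96
b = Sxy/Sxx = 1729.96/378 = 4.576614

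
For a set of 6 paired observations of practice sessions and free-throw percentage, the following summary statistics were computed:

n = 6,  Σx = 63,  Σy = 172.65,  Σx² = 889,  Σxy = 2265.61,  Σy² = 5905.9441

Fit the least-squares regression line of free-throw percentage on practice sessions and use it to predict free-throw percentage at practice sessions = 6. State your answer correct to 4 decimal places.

Sxx = Σx² − (Σx)²/n = 889 − 661.5 = 227.5
Sxy = Σxy − (Σx)(Σy)/n = 2265.61 − 1812.825 = 452.785
b = Sxy/Sxx = 452.785/227.5 = 1.990264
a = ȳ − b·x̄ = 28.775 − 1.990264·10.5 = 7.877231
ŷ(6) = a + b·6 = 7.877231 + 1.990264·6 = 19.818813

19.8188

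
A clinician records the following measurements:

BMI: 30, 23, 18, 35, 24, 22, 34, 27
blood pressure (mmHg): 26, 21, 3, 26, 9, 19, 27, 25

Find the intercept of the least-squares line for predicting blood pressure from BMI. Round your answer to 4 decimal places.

n = 8, Σx = 213, Σy = 156, Σxy = 4454, Σx² = 5923
Sxx = Σx² − (Σx)²/n = 5923 − 5671.125 = 251.875
Sxy = Σxy − (Σx)(Σy)/n = 4454 − 4153.5 = 300.5
b = Sxy/Sxx = 300.5/251.875 = 1.193052
a = ȳ − b·x̄ = 19.5 − 1.193052·26.625 = -12.265012

-12.2650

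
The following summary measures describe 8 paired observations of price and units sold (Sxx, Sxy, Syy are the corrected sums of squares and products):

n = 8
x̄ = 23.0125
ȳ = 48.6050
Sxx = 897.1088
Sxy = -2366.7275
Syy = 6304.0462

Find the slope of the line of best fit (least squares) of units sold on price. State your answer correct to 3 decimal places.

-2.638

b = Sxy/Sxx = -2366.7275/897.1088 = -2.638172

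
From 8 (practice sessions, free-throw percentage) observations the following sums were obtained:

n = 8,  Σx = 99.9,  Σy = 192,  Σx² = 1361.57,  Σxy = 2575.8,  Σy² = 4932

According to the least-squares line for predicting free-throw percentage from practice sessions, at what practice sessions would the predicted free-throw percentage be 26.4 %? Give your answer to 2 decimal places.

14.02

Sxx = Σx² − (Σx)²/n = 1361.57 − 1247.50125 = 114.06875
Sxy = Σxy − (Σx)(Σy)/n = 2575.8 − 2397.6 = 178.2
b = Sxy/Sxx = 178.2/114.06875 = 1.562216
a = ȳ − b·x̄ = 24 − 1.562216·12.4875 = 4.491831
Set a + b·x = 26.4: x = (26.4 − 4.491831) / 1.562216 = 14.023779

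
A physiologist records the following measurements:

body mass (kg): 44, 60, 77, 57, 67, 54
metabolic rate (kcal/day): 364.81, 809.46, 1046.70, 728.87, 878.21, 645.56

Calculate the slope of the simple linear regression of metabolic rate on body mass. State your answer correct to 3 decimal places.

n = 6, Σx = 359, Σy = 4473.61, Σxy = 280461.04, Σx² = 22119
Sxx = Σx² − (Σx)²/n = 22119 − 21480.166667 = 638.833333
Sxy = Σxy − (Σx)(Σy)/n = 280461.04 − 267670.998333 = 12790.041667
b = Sxy/Sxx = 12790.041667/638.833333 = 20.020937

20.021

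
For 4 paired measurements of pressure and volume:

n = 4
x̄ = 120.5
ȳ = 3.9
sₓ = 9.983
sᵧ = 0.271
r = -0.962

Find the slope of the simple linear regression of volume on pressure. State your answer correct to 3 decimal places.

b = r · sᵧ/sₓ = -0.962 · 0.271/9.983 = -0.026115

-0.026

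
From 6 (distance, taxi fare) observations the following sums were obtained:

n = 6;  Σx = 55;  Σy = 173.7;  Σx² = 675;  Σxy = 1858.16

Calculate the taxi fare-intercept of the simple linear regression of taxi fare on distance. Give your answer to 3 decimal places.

14.682

Sxx = Σx² − (Σx)²/n = 675 − 504.166667 = 170.833333
Sxy = Σxy − (Σx)(Σy)/n = 1858.16 − 1592.25 = 265.91
b = Sxy/Sxx = 265.91/170.833333 = 1.556546
a = ȳ − b·x̄ = 28.95 − 1.556546·9.166667 = 14.681659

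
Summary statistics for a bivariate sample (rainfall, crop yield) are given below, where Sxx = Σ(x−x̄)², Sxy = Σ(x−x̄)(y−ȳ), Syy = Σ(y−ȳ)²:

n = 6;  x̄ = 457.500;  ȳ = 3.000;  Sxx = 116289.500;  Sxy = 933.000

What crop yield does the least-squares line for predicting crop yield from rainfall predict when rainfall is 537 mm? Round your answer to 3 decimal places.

3.638

b = Sxy/Sxx = 933/116289.5 = 0.008023
a = ȳ − b·x̄ = 3 − 0.008023·457.5 = -0.670559
ŷ(537) = a + b·537 = -0.670559 + 0.008023·537 = 3.637835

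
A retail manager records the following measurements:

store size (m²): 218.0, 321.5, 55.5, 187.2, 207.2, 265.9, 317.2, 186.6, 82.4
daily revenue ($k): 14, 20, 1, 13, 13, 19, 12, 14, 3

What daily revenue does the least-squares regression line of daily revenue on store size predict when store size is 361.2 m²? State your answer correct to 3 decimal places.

21.496

n = 9, Σx = 1841.5, Σy = 109, Σxy = 26382.8, Σx² = 444870.15
Sxx = Σx² − (Σx)²/n = 444870.15 − 376791.361111 = 68078.788889
Sxy = Σxy − (Σx)(Σy)/n = 26382.8 − 22302.611111 = 4080.188889
b = Sxy/Sxx = 4080.188889/68078.788889 = 0.059933
a = ȳ − b·x̄ = 12.111111 − 0.059933·204.611111 = -0.151915
ŷ(361.2) = a + b·361.2 = -0.151915 + 0.059933·361.2 = 21.496006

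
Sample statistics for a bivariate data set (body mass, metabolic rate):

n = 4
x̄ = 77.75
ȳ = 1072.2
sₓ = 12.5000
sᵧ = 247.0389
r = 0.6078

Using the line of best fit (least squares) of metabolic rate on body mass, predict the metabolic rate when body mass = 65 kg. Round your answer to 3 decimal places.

b = r · sᵧ/sₓ = 0.6078 · 247.0389/12.5 = 12.012019
a = ȳ − b·x̄ = 1072.2 − 12.012019·77.75 = 138.265486
ŷ(65) = a + b·65 = 138.265486 + 12.012019·65 = 919.046752

919.047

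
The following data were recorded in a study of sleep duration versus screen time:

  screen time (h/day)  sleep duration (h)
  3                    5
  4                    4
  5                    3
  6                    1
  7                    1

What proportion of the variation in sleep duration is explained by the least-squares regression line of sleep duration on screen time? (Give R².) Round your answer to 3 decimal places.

n = 5, Σx = 25, Σy = 14, Σxy = 59, Σx² = 135, Σy² = 52
Sxx = Σx² − (Σx)²/n = 135 − 125 = 10
Sxy = Σxy − (Σx)(Σy)/n = 59 − 70 = -11
Syy = Σy² − (Σy)²/n = 52 − 39.2 = 12.8
R² = Sxy²/(Sxx·Syy) = (-11)²/(10·12.8) = 0.945312

0.945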